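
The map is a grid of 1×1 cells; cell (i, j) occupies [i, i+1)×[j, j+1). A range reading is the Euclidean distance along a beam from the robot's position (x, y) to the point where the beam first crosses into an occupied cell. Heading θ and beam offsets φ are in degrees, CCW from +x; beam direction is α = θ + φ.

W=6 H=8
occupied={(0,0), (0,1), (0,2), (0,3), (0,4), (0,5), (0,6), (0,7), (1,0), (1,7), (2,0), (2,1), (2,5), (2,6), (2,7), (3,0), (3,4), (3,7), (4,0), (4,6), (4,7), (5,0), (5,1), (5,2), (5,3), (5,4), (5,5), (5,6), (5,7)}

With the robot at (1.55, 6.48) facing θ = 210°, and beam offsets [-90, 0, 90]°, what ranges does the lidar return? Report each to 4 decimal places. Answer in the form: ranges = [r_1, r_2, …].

beam 1: φ=-90°, α=120°
  d=(-0.5000,0.8660)  start (1,6)  tX=1.1000 tY=0.6004  stride 1/|dx|=2.0000 1/|dy|=1.1547
    cross y-line → (1,7), t=0.6004 (wall)
  → r_1 = 0.6004
beam 2: φ=0°, α=210°
  d=(-0.8660,-0.5000)  start (1,6)  tX=0.6351 tY=0.9600  stride 1/|dx|=1.1547 1/|dy|=2.0000
    cross x-line → (0,6), t=0.6351 (wall)
  → r_2 = 0.6351
beam 3: φ=90°, α=300°
  d=(0.5000,-0.8660)  start (1,6)  tX=0.9000 tY=0.5543  stride 1/|dx|=2.0000 1/|dy|=1.1547
    cross y-line → (1,5), t=0.5543
    cross x-line → (2,5), t=0.9000 (wall)
  → r_3 = 0.9000

ranges = [0.6004, 0.6351, 0.9000]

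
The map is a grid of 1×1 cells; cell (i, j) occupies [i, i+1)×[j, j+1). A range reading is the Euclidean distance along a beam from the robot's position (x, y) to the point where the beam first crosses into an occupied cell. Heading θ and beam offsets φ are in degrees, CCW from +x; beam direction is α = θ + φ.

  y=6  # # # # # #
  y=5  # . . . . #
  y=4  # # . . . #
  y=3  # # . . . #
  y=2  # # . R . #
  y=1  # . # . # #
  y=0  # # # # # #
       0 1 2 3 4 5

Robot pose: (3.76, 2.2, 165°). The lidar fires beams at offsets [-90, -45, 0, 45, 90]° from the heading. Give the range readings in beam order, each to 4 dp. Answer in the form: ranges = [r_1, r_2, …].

beam 1: φ=-90°, α=75°
  cosα=0.2588 sinα=0.9659 | (3,2) | tMaxX 0.9273 tMaxY 0.8282 | tΔX 3.8637 tΔY 1.0353
    t=0.8282 [y] (3,3)
    t=0.9273 [x] (4,3)
    t=1.8635 [y] (4,4)
    t=2.8988 [y] (4,5)
    t=3.9340 [y] (4,6) — stop
  → r_1 = 3.9340
beam 2: φ=-45°, α=120°
  cosα=-0.5000 sinα=0.8660 | (3,2) | tMaxX 1.5200 tMaxY 0.9238 | tΔX 2.0000 tΔY 1.1547
    t=0.9238 [y] (3,3)
    t=1.5200 [x] (2,3)
    t=2.0785 [y] (2,4)
    t=3.2332 [y] (2,5)
    t=3.5200 [x] (1,5)
    t=4.3879 [y] (1,6) — stop
  → r_2 = 4.3879
beam 3: φ=0°, α=165°
  cosα=-0.9659 sinα=0.2588 | (3,2) | tMaxX 0.7868 tMaxY 3.0910 | tΔX 1.0353 tΔY 3.8637
    t=0.7868 [x] (2,2)
    t=1.8221 [x] (1,2) — stop
  → r_3 = 1.8221
beam 4: φ=45°, α=210°
  cosα=-0.8660 sinα=-0.5000 | (3,2) | tMaxX 0.8776 tMaxY 0.4000 | tΔX 1.1547 tΔY 2.0000
    t=0.4000 [y] (3,1)
    t=0.8776 [x] (2,1) — stop
  → r_4 = 0.8776
beam 5: φ=90°, α=255°
  cosα=-0.2588 sinα=-0.9659 | (3,2) | tMaxX 2.9364 tMaxY 0.2071 | tΔX 3.8637 tΔY 1.0353
    t=0.2071 [y] (3,1)
    t=1.2423 [y] (3,0) — stop
  → r_5 = 1.2423

ranges = [3.9340, 4.3879, 1.8221, 0.8776, 1.2423]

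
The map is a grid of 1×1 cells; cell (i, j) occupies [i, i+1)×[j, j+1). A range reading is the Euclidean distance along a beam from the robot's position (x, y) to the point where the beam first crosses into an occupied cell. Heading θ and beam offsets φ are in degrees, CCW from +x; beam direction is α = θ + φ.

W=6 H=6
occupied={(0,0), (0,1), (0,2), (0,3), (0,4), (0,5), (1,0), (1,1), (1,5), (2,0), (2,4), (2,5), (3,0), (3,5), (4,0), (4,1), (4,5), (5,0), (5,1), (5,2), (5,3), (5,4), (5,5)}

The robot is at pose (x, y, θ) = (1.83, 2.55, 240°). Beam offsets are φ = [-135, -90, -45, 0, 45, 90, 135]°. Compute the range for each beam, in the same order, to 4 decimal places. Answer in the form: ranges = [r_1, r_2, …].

ranges = [2.5364, 0.9584, 0.8593, 0.6351, 0.5694, 2.5057, 3.2818]

beam 1: φ=-135°, α=105°
  d=(-0.2588,0.9659)  start (1,2)  tX=3.2069 tY=0.4659  stride 1/|dx|=3.8637 1/|dy|=1.0353
    cross y-line → (1,3), t=0.4659
    cross y-line → (1,4), t=1.5012
    cross y-line → (1,5), t=2.5364 (wall)
  → r_1 = 2.5364
beam 2: φ=-90°, α=150°
  d=(-0.8660,0.5000)  start (1,2)  tX=0.9584 tY=0.9000  stride 1/|dx|=1.1547 1/|dy|=2.0000
    cross y-line → (1,3), t=0.9000
    cross x-line → (0,3), t=0.9584 (wall)
  → r_2 = 0.9584
beam 3: φ=-45°, α=195°
  d=(-0.9659,-0.2588)  start (1,2)  tX=0.8593 tY=2.1250  stride 1/|dx|=1.0353 1/|dy|=3.8637
    cross x-line → (0,2), t=0.8593 (wall)
  → r_3 = 0.8593
beam 4: φ=0°, α=240°
  d=(-0.5000,-0.8660)  start (1,2)  tX=1.6600 tY=0.6351  stride 1/|dx|=2.0000 1/|dy|=1.1547
    cross y-line → (1,1), t=0.6351 (wall)
  → r_4 = 0.6351
beam 5: φ=45°, α=285°
  d=(0.2588,-0.9659)  start (1,2)  tX=0.6568 tY=0.5694  stride 1/|dx|=3.8637 1/|dy|=1.0353
    cross y-line → (1,1), t=0.5694 (wall)
  → r_5 = 0.5694
beam 6: φ=90°, α=330°
  d=(0.8660,-0.5000)  start (1,2)  tX=0.1963 tY=1.1000  stride 1/|dx|=1.1547 1/|dy|=2.0000
    cross x-line → (2,2), t=0.1963
    cross y-line → (2,1), t=1.1000
    cross x-line → (3,1), t=1.3510
    cross x-line → (4,1), t=2.5057 (wall)
  → r_6 = 2.5057
beam 7: φ=135°, α=15°
  d=(0.9659,0.2588)  start (1,2)  tX=0.1760 tY=1.7387  stride 1/|dx|=1.0353 1/|dy|=3.8637
    cross x-line → (2,2), t=0.1760
    cross x-line → (3,2), t=1.2113
    cross y-line → (3,3), t=1.7387
    cross x-line → (4,3), t=2.2465
    cross x-line → (5,3), t=3.2818 (wall)
  → r_7 = 3.2818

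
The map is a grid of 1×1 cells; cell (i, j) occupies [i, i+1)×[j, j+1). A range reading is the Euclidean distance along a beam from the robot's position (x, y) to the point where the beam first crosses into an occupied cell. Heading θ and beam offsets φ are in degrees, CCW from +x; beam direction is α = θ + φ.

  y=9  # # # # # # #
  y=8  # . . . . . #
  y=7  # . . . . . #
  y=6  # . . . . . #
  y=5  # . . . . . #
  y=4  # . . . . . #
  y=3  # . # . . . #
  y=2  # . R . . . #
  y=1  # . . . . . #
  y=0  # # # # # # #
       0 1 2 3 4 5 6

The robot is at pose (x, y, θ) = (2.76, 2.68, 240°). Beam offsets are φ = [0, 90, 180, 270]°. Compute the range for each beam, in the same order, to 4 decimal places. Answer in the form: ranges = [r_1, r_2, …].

beam 1: φ=0°, α=240°
  cosα=-0.5000 sinα=-0.8660 | (2,2) | tMaxX 1.5200 tMaxY 0.7852 | tΔX 2.0000 tΔY 1.1547
    t=0.7852 [y] (2,1)
    t=1.5200 [x] (1,1)
    t=1.9399 [y] (1,0) — stop
  → r_1 = 1.9399
beam 2: φ=90°, α=330°
  cosα=0.8660 sinα=-0.5000 | (2,2) | tMaxX 0.2771 tMaxY 1.3600 | tΔX 1.1547 tΔY 2.0000
    t=0.2771 [x] (3,2)
    t=1.3600 [y] (3,1)
    t=1.4318 [x] (4,1)
    t=2.5865 [x] (5,1)
    t=3.3600 [y] (5,0) — stop
  → r_2 = 3.3600
beam 3: φ=180°, α=60°
  cosα=0.5000 sinα=0.8660 | (2,2) | tMaxX 0.4800 tMaxY 0.3695 | tΔX 2.0000 tΔY 1.1547
    t=0.3695 [y] (2,3) — stop
  → r_3 = 0.3695
beam 4: φ=270°, α=150°
  cosα=-0.8660 sinα=0.5000 | (2,2) | tMaxX 0.8776 tMaxY 0.6400 | tΔX 1.1547 tΔY 2.0000
    t=0.6400 [y] (2,3) — stop
  → r_4 = 0.6400

ranges = [1.9399, 3.3600, 0.3695, 0.6400]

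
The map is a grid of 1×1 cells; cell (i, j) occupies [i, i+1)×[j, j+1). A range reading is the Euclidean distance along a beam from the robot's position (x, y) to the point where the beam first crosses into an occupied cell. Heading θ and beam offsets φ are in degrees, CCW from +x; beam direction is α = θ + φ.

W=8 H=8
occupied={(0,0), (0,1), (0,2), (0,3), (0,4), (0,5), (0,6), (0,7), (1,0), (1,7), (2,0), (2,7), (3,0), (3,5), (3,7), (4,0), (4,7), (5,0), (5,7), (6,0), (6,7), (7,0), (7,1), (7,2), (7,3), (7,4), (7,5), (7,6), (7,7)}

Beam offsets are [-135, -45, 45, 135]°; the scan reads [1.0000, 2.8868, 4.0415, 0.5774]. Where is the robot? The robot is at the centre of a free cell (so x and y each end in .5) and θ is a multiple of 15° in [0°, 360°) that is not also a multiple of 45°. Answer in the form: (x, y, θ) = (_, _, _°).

(x, y, θ) = (6.5, 4.5, 195°)

The pose lattice has 35·16 = 560 candidates. Test each by forward raycasting.
  (3.5, 1.5, 120°): beam 1 = 1.9319 ≠ 1.0000 ✗
  (3.5, 6.5, 105°): beam 1 = 4.0415 ≠ 1.0000 ✗
  (6.5, 6.5, 120°): beam 1 = 0.5176 ≠ 1.0000 ✗
  (4.5, 2.5, 165°): beam 1 = 2.8868 ≠ 1.0000 ✗
  …
  (6.5, 4.5, 195°): r_1=1.0000, r_2=2.8868, r_3=4.0415, r_4=0.5774 — all match ✓
Unique over the lattice → pose = (6.5, 4.5, 195°).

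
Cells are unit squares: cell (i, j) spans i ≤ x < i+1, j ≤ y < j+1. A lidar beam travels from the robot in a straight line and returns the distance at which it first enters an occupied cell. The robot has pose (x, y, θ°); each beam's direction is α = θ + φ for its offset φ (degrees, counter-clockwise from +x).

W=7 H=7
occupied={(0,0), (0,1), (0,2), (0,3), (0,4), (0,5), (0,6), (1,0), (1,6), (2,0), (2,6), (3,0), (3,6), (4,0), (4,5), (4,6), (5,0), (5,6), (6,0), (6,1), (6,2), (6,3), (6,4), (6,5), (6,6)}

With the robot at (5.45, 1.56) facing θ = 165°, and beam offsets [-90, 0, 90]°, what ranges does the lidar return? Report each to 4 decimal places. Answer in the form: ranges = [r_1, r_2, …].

ranges = [2.1250, 4.6070, 0.5798]

beam 1: φ=-90°, α=75°
  cosα=0.2588 sinα=0.9659 | (5,1) | tMaxX 2.1250 tMaxY 0.4555 | tΔX 3.8637 tΔY 1.0353
    t=0.4555 [y] (5,2)
    t=1.4908 [y] (5,3)
    t=2.1250 [x] (6,3) — stop
  → r_1 = 2.1250
beam 2: φ=0°, α=165°
  cosα=-0.9659 sinα=0.2588 | (5,1) | tMaxX 0.4659 tMaxY 1.7000 | tΔX 1.0353 tΔY 3.8637
    t=0.4659 [x] (4,1)
    t=1.5012 [x] (3,1)
    t=1.7000 [y] (3,2)
    t=2.5364 [x] (2,2)
    t=3.5717 [x] (1,2)
    t=4.6070 [x] (0,2) — stop
  → r_2 = 4.6070
beam 3: φ=90°, α=255°
  cosα=-0.2588 sinα=-0.9659 | (5,1) | tMaxX 1.7387 tMaxY 0.5798 | tΔX 3.8637 tΔY 1.0353
    t=0.5798 [y] (5,0) — stop
  → r_3 = 0.5798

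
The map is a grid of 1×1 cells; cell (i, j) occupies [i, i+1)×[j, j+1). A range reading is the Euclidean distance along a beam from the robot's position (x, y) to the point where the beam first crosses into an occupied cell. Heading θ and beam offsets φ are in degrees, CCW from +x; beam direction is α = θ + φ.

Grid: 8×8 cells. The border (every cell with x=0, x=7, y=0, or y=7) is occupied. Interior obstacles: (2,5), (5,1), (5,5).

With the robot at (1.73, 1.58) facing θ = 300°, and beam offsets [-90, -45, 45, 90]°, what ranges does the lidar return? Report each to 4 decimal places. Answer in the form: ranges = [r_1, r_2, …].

ranges = [0.8429, 0.6005, 2.2409, 6.0853]

beam 1: φ=-90°, α=210°
  dir = (cos 210°, sin 210°) = (-0.8660, -0.5000); from cell (1,1)
  next x-line at t=0.8429, next y-line at t=1.1600; Δt_x=1.1547, Δt_y=2.0000
    x: enter (0,1) at t=0.8429 ← occupied
  → r_1 = 0.8429
beam 2: φ=-45°, α=255°
  dir = (cos 255°, sin 255°) = (-0.2588, -0.9659); from cell (1,1)
  next x-line at t=2.8205, next y-line at t=0.6005; Δt_x=3.8637, Δt_y=1.0353
    y: enter (1,0) at t=0.6005 ← occupied
  → r_2 = 0.6005
beam 3: φ=45°, α=345°
  dir = (cos 345°, sin 345°) = (0.9659, -0.2588); from cell (1,1)
  next x-line at t=0.2795, next y-line at t=2.2409; Δt_x=1.0353, Δt_y=3.8637
    x: enter (2,1) at t=0.2795
    x: enter (3,1) at t=1.3148
    y: enter (3,0) at t=2.2409 ← occupied
  → r_3 = 2.2409
beam 4: φ=90°, α=30°
  dir = (cos 30°, sin 30°) = (0.8660, 0.5000); from cell (1,1)
  next x-line at t=0.3118, next y-line at t=0.8400; Δt_x=1.1547, Δt_y=2.0000
    x: enter (2,1) at t=0.3118
    y: enter (2,2) at t=0.8400
    x: enter (3,2) at t=1.4665
    x: enter (4,2) at t=2.6212
    y: enter (4,3) at t=2.8400
    x: enter (5,3) at t=3.7759
    y: enter (5,4) at t=4.8400
    x: enter (6,4) at t=4.9306
    x: enter (7,4) at t=6.0853 ← occupied
  → r_4 = 6.0853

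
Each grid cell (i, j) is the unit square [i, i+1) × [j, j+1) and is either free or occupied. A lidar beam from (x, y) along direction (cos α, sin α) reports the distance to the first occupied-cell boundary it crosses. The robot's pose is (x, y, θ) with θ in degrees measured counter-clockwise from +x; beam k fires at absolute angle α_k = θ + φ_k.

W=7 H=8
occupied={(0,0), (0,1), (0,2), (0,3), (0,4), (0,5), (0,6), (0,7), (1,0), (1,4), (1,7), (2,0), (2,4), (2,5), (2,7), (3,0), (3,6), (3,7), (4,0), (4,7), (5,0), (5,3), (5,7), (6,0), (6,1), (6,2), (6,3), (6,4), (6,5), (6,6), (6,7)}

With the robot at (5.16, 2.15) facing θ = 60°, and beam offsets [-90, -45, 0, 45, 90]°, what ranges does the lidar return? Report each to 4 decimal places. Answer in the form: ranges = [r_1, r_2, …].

beam 1: φ=-90°, α=330°
  d=(0.8660,-0.5000)  start (5,2)  tX=0.9699 tY=0.3000  stride 1/|dx|=1.1547 1/|dy|=2.0000
    cross y-line → (5,1), t=0.3000
    cross x-line → (6,1), t=0.9699 (wall)
  → r_1 = 0.9699
beam 2: φ=-45°, α=15°
  d=(0.9659,0.2588)  start (5,2)  tX=0.8696 tY=3.2841  stride 1/|dx|=1.0353 1/|dy|=3.8637
    cross x-line → (6,2), t=0.8696 (wall)
  → r_2 = 0.8696
beam 3: φ=0°, α=60°
  d=(0.5000,0.8660)  start (5,2)  tX=1.6800 tY=0.9815  stride 1/|dx|=2.0000 1/|dy|=1.1547
    cross y-line → (5,3), t=0.9815 (wall)
  → r_3 = 0.9815
beam 4: φ=45°, α=105°
  d=(-0.2588,0.9659)  start (5,2)  tX=0.6182 tY=0.8800  stride 1/|dx|=3.8637 1/|dy|=1.0353
    cross x-line → (4,2), t=0.6182
    cross y-line → (4,3), t=0.8800
    cross y-line → (4,4), t=1.9153
    cross y-line → (4,5), t=2.9505
    cross y-line → (4,6), t=3.9858
    cross x-line → (3,6), t=4.4819 (wall)
  → r_4 = 4.4819
beam 5: φ=90°, α=150°
  d=(-0.8660,0.5000)  start (5,2)  tX=0.1848 tY=1.7000  stride 1/|dx|=1.1547 1/|dy|=2.0000
    cross x-line → (4,2), t=0.1848
    cross x-line → (3,2), t=1.3395
    cross y-line → (3,3), t=1.7000
    cross x-line → (2,3), t=2.4942
    cross x-line → (1,3), t=3.6489
    cross y-line → (1,4), t=3.7000 (wall)
  → r_5 = 3.7000

ranges = [0.9699, 0.8696, 0.9815, 4.4819, 3.7000]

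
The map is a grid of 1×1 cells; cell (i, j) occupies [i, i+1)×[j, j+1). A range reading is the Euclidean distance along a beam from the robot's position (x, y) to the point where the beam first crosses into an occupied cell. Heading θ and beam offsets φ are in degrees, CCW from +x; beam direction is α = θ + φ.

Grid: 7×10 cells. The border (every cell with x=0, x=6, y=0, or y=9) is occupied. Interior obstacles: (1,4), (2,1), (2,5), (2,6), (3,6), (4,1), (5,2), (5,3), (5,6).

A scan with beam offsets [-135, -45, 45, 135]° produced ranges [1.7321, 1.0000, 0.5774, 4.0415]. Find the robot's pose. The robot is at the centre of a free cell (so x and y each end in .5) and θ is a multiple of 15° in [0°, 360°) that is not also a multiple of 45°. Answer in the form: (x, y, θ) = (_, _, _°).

(x, y, θ) = (4.5, 8.5, 75°)

The pose lattice has 31·16 = 496 candidates. Test each by forward raycasting.
  (1.5, 2.5, 285°): beam 1 = 0.5774 ≠ 1.7321 ✗
  (3.5, 5.5, 165°): beam 2 = 0.5774 ≠ 1.0000 ✗
  (5.5, 1.5, 150°): beam 1 = 0.5176 ≠ 1.7321 ✗
  (3.5, 8.5, 15°): beam 2 = 2.8868 ≠ 1.0000 ✗
  …
  (4.5, 8.5, 75°): r_1=1.7321, r_2=1.0000, r_3=0.5774, r_4=4.0415 — all match ✓
Only this pose fits every beam.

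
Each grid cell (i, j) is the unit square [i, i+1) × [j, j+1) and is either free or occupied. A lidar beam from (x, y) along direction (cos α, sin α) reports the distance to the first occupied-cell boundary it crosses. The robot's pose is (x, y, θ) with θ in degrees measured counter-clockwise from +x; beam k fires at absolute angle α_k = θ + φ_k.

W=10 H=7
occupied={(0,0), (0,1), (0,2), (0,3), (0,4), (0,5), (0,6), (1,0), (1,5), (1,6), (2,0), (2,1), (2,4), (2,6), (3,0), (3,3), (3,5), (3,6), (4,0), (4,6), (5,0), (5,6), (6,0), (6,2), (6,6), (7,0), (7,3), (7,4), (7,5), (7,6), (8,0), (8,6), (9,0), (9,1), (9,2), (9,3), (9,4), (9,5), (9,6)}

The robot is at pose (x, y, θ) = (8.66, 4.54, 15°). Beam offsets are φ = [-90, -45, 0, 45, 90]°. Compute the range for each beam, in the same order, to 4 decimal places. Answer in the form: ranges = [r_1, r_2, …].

beam 1: φ=-90°, α=285°
  direction (0.2588, -0.9659); cell (8,4); t to first gridline: x 1.3137, y 0.5590 (then +3.8637 / +1.0353)
    (8,3) via y @ 0.5590
    (9,3) via x @ 1.3137  # hit
  → r_1 = 1.3137
beam 2: φ=-45°, α=330°
  direction (0.8660, -0.5000); cell (8,4); t to first gridline: x 0.3926, y 1.0800 (then +1.1547 / +2.0000)
    (9,4) via x @ 0.3926  # hit
  → r_2 = 0.3926
beam 3: φ=0°, α=15°
  direction (0.9659, 0.2588); cell (8,4); t to first gridline: x 0.3520, y 1.7773 (then +1.0353 / +3.8637)
    (9,4) via x @ 0.3520  # hit
  → r_3 = 0.3520
beam 4: φ=45°, α=60°
  direction (0.5000, 0.8660); cell (8,4); t to first gridline: x 0.6800, y 0.5312 (then +2.0000 / +1.1547)
    (8,5) via y @ 0.5312
    (9,5) via x @ 0.6800  # hit
  → r_4 = 0.6800
beam 5: φ=90°, α=105°
  direction (-0.2588, 0.9659); cell (8,4); t to first gridline: x 2.5500, y 0.4762 (then +3.8637 / +1.0353)
    (8,5) via y @ 0.4762
    (8,6) via y @ 1.5115  # hit
  → r_5 = 1.5115

ranges = [1.3137, 0.3926, 0.3520, 0.6800, 1.5115]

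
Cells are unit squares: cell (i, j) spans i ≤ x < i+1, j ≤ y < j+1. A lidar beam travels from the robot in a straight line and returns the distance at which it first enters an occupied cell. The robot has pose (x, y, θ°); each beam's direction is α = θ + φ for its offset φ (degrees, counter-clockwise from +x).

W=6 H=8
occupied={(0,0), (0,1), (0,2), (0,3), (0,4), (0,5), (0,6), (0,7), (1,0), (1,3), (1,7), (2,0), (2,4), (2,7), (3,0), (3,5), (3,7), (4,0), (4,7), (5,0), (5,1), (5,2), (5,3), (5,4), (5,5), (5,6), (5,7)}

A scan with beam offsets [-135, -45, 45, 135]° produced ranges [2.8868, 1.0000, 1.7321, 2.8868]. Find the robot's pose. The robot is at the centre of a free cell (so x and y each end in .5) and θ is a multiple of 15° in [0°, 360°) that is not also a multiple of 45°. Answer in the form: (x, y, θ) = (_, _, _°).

Enumerate (i+0.5, j+0.5, θ) over the 21 free cells and 16 admissible headings. For each, cast all 4 beams and compare to the given ranges.
  (1.5, 5.5, 345°): beam 1 = 0.5774 ≠ 2.8868 ✗
  (2.5, 2.5, 330°): beam 1 = 1.5529 ≠ 2.8868 ✗
  (1.5, 6.5, 330°): beam 1 = 0.5176 ≠ 2.8868 ✗
  …
  (2.5, 2.5, 195°): r_1=2.8868, r_2=1.0000, r_3=1.7321, r_4=2.8868 — all match ✓
Only this pose fits every beam.

(x, y, θ) = (2.5, 2.5, 195°)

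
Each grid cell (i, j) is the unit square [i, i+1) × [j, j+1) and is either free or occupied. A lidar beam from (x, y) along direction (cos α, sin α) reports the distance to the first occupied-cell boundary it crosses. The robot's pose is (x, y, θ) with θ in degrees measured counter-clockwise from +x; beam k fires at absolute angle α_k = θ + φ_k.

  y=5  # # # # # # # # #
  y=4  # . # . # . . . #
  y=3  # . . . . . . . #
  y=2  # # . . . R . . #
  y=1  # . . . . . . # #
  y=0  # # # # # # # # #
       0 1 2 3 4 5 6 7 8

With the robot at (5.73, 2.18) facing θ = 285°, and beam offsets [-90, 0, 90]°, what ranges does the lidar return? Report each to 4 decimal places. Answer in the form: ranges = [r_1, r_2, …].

ranges = [4.5592, 1.2216, 2.3501]

beam 1: φ=-90°, α=195°
  direction (-0.9659, -0.2588); cell (5,2); t to first gridline: x 0.7558, y 0.6955 (then +1.0353 / +3.8637)
    (5,1) via y @ 0.6955
    (4,1) via x @ 0.7558
    (3,1) via x @ 1.7910
    (2,1) via x @ 2.8263
    (1,1) via x @ 3.8616
    (1,0) via y @ 4.5592  # hit
  → r_1 = 4.5592
beam 2: φ=0°, α=285°
  direction (0.2588, -0.9659); cell (5,2); t to first gridline: x 1.0432, y 0.1863 (then +3.8637 / +1.0353)
    (5,1) via y @ 0.1863
    (6,1) via x @ 1.0432
    (6,0) via y @ 1.2216  # hit
  → r_2 = 1.2216
beam 3: φ=90°, α=15°
  direction (0.9659, 0.2588); cell (5,2); t to first gridline: x 0.2795, y 3.1682 (then +1.0353 / +3.8637)
    (6,2) via x @ 0.2795
    (7,2) via x @ 1.3148
    (8,2) via x @ 2.3501  # hit
  → r_3 = 2.3501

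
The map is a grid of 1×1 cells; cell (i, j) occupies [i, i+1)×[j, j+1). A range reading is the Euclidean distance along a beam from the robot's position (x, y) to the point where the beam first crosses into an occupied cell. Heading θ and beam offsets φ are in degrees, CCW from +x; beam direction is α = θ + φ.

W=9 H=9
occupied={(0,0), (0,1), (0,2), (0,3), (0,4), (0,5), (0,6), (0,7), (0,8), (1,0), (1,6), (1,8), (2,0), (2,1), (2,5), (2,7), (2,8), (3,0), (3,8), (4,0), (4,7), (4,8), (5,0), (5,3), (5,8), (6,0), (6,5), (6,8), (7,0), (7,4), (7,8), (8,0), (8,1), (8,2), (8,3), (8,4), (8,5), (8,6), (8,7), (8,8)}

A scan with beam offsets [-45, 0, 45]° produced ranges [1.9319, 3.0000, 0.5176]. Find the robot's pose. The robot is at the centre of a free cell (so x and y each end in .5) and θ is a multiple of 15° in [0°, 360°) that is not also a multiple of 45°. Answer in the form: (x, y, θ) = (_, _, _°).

Candidates: 41 free-cell centres × 16 headings = 656 poses. Raycast each; keep the one whose scan matches to 4 dp.
  (1.5, 4.5, 150°): beam 1 = 1.5529 ≠ 1.9319 ✗
  (5.5, 2.5, 150°): beam 1 = 0.5176 ≠ 1.9319 ✗
  (1.5, 2.5, 105°): beam 1 = 2.8868 ≠ 1.9319 ✗
  (3.5, 2.5, 240°): beam 1 = 2.5882 ≠ 1.9319 ✗
  (6.5, 7.5, 105°): beam 1 = 0.5774 ≠ 1.9319 ✗
  …
  (4.5, 6.5, 30°): r_1=1.9319, r_2=3.0000, r_3=0.5176 — all match ✓
Unique over the lattice → pose = (4.5, 6.5, 30°).

(x, y, θ) = (4.5, 6.5, 30°)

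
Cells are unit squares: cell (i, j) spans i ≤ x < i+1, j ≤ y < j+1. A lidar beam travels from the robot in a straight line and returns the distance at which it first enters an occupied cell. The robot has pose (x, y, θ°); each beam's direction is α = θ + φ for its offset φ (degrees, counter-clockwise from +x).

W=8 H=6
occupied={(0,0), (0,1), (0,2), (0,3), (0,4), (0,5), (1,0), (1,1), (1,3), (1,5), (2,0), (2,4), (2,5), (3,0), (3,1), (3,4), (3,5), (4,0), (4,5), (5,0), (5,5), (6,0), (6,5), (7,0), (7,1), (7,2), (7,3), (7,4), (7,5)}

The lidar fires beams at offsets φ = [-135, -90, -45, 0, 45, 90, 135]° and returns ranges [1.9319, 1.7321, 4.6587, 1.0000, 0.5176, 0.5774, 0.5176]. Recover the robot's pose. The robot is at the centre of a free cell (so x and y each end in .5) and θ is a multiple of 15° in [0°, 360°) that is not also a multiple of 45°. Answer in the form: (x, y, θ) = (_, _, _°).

(x, y, θ) = (2.5, 3.5, 30°)

The pose lattice has 19·16 = 304 candidates. Test each by forward raycasting.
  (3.5, 2.5, 210°): beam 1 = 1.5529 ≠ 1.9319 ✗
  (4.5, 4.5, 300°): beam 1 = 0.5176 ≠ 1.9319 ✗
  (1.5, 4.5, 165°): beam 1 = 0.5774 ≠ 1.9319 ✗
  …
  (2.5, 3.5, 30°): r_1=1.9319, r_2=1.7321, r_3=4.6587, r_4=1.0000, r_5=0.5176, r_6=0.5774, r_7=0.5176 — all match ✓
No second candidate reproduces the full scan.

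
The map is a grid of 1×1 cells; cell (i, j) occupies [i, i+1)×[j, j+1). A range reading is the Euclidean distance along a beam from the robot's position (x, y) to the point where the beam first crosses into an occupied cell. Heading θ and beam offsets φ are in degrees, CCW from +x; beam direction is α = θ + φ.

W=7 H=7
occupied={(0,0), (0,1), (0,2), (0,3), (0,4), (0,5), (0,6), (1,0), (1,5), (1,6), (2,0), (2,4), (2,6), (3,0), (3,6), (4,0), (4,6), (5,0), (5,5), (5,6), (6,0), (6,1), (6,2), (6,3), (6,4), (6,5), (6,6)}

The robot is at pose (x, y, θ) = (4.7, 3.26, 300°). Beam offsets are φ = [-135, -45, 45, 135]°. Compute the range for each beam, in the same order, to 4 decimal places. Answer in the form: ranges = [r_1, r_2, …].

ranges = [3.8305, 2.3397, 1.3459, 1.8014]

beam 1: φ=-135°, α=165°
  direction (-0.9659, 0.2588); cell (4,3); t to first gridline: x 0.7247, y 2.8591 (then +1.0353 / +3.8637)
    (3,3) via x @ 0.7247
    (2,3) via x @ 1.7600
    (1,3) via x @ 2.7952
    (1,4) via y @ 2.8591
    (0,4) via x @ 3.8305  # hit
  → r_1 = 3.8305
beam 2: φ=-45°, α=255°
  direction (-0.2588, -0.9659); cell (4,3); t to first gridline: x 2.7046, y 0.2692 (then +3.8637 / +1.0353)
    (4,2) via y @ 0.2692
    (4,1) via y @ 1.3044
    (4,0) via y @ 2.3397  # hit
  → r_2 = 2.3397
beam 3: φ=45°, α=345°
  direction (0.9659, -0.2588); cell (4,3); t to first gridline: x 0.3106, y 1.0046 (then +1.0353 / +3.8637)
    (5,3) via x @ 0.3106
    (5,2) via y @ 1.0046
    (6,2) via x @ 1.3459  # hit
  → r_3 = 1.3459
beam 4: φ=135°, α=75°
  direction (0.2588, 0.9659); cell (4,3); t to first gridline: x 1.1591, y 0.7661 (then +3.8637 / +1.0353)
    (4,4) via y @ 0.7661
    (5,4) via x @ 1.1591
    (5,5) via y @ 1.8014  # hit
  → r_4 = 1.8014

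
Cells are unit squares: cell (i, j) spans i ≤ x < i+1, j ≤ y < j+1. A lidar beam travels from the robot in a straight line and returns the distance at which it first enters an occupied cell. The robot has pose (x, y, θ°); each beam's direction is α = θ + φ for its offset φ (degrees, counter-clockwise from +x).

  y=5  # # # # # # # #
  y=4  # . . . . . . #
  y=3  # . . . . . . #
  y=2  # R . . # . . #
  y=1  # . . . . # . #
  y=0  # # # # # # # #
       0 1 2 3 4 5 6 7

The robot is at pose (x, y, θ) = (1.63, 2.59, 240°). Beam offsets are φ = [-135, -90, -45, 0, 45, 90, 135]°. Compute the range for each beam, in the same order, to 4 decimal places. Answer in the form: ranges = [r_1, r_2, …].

beam 1: φ=-135°, α=105°
  cosα=-0.2588 sinα=0.9659 | (1,2) | tMaxX 2.4341 tMaxY 0.4245 | tΔX 3.8637 tΔY 1.0353
    t=0.4245 [y] (1,3)
    t=1.4597 [y] (1,4)
    t=2.4341 [x] (0,4) — stop
  → r_1 = 2.4341
beam 2: φ=-90°, α=150°
  cosα=-0.8660 sinα=0.5000 | (1,2) | tMaxX 0.7275 tMaxY 0.8200 | tΔX 1.1547 tΔY 2.0000
    t=0.7275 [x] (0,2) — stop
  → r_2 = 0.7275
beam 3: φ=-45°, α=195°
  cosα=-0.9659 sinα=-0.2588 | (1,2) | tMaxX 0.6522 tMaxY 2.2796 | tΔX 1.0353 tΔY 3.8637
    t=0.6522 [x] (0,2) — stop
  → r_3 = 0.6522
beam 4: φ=0°, α=240°
  cosα=-0.5000 sinα=-0.8660 | (1,2) | tMaxX 1.2600 tMaxY 0.6813 | tΔX 2.0000 tΔY 1.1547
    t=0.6813 [y] (1,1)
    t=1.2600 [x] (0,1) — stop
  → r_4 = 1.2600
beam 5: φ=45°, α=285°
  cosα=0.2588 sinα=-0.9659 | (1,2) | tMaxX 1.4296 tMaxY 0.6108 | tΔX 3.8637 tΔY 1.0353
    t=0.6108 [y] (1,1)
    t=1.4296 [x] (2,1)
    t=1.6461 [y] (2,0) — stop
  → r_5 = 1.6461
beam 6: φ=90°, α=330°
  cosα=0.8660 sinα=-0.5000 | (1,2) | tMaxX 0.4272 tMaxY 1.1800 | tΔX 1.1547 tΔY 2.0000
    t=0.4272 [x] (2,2)
    t=1.1800 [y] (2,1)
    t=1.5819 [x] (3,1)
    t=2.7366 [x] (4,1)
    t=3.1800 [y] (4,0) — stop
  → r_6 = 3.1800
beam 7: φ=135°, α=15°
  cosα=0.9659 sinα=0.2588 | (1,2) | tMaxX 0.3831 tMaxY 1.5841 | tΔX 1.0353 tΔY 3.8637
    t=0.3831 [x] (2,2)
    t=1.4183 [x] (3,2)
    t=1.5841 [y] (3,3)
    t=2.4536 [x] (4,3)
    t=3.4889 [x] (5,3)
    t=4.5242 [x] (6,3)
    t=5.4478 [y] (6,4)
    t=5.5594 [x] (7,4) — stop
  → r_7 = 5.5594

ranges = [2.4341, 0.7275, 0.6522, 1.2600, 1.6461, 3.1800, 5.5594]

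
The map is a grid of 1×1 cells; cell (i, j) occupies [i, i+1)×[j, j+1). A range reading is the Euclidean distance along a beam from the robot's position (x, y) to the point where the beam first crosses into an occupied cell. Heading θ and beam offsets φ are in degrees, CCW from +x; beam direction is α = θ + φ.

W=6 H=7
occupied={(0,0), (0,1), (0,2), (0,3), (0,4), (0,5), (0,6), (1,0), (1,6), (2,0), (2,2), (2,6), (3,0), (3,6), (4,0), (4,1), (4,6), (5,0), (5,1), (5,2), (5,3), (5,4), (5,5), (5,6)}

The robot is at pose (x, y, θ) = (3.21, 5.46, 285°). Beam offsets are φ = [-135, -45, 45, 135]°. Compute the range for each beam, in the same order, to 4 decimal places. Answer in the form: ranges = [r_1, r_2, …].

ranges = [1.0800, 4.4200, 2.0669, 0.6235]

beam 1: φ=-135°, α=150°
  direction (-0.8660, 0.5000); cell (3,5); t to first gridline: x 0.2425, y 1.0800 (then +1.1547 / +2.0000)
    (2,5) via x @ 0.2425
    (2,6) via y @ 1.0800  # hit
  → r_1 = 1.0800
beam 2: φ=-45°, α=240°
  direction (-0.5000, -0.8660); cell (3,5); t to first gridline: x 0.4200, y 0.5312 (then +2.0000 / +1.1547)
    (2,5) via x @ 0.4200
    (2,4) via y @ 0.5312
    (2,3) via y @ 1.6859
    (1,3) via x @ 2.4200
    (1,2) via y @ 2.8406
    (1,1) via y @ 3.9953
    (0,1) via x @ 4.4200  # hit
  → r_2 = 4.4200
beam 3: φ=45°, α=330°
  direction (0.8660, -0.5000); cell (3,5); t to first gridline: x 0.9122, y 0.9200 (then +1.1547 / +2.0000)
    (4,5) via x @ 0.9122
    (4,4) via y @ 0.9200
    (5,4) via x @ 2.0669  # hit
  → r_3 = 2.0669
beam 4: φ=135°, α=60°
  direction (0.5000, 0.8660); cell (3,5); t to first gridline: x 1.5800, y 0.6235 (then +2.0000 / +1.1547)
    (3,6) via y @ 0.6235  # hit
  → r_4 = 0.6235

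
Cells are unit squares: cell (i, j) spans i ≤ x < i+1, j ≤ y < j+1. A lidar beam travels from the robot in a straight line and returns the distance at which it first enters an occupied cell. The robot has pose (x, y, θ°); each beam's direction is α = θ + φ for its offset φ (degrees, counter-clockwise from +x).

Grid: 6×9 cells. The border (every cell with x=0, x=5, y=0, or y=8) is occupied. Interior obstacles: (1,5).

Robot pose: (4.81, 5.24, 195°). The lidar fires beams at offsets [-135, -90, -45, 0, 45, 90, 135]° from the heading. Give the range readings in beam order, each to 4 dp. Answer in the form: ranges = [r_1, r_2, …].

ranges = [0.3800, 2.8574, 4.3994, 3.9444, 4.8959, 0.7341, 0.2194]

beam 1: φ=-135°, α=60°
  direction (0.5000, 0.8660); cell (4,5); t to first gridline: x 0.3800, y 0.8776 (then +2.0000 / +1.1547)
    (5,5) via x @ 0.3800  # hit
  → r_1 = 0.3800
beam 2: φ=-90°, α=105°
  direction (-0.2588, 0.9659); cell (4,5); t to first gridline: x 3.1296, y 0.7868 (then +3.8637 / +1.0353)
    (4,6) via y @ 0.7868
    (4,7) via y @ 1.8221
    (4,8) via y @ 2.8574  # hit
  → r_2 = 2.8574
beam 3: φ=-45°, α=150°
  direction (-0.8660, 0.5000); cell (4,5); t to first gridline: x 0.9353, y 1.5200 (then +1.1547 / +2.0000)
    (3,5) via x @ 0.9353
    (3,6) via y @ 1.5200
    (2,6) via x @ 2.0900
    (1,6) via x @ 3.2447
    (1,7) via y @ 3.5200
    (0,7) via x @ 4.3994  # hit
  → r_3 = 4.3994
beam 4: φ=0°, α=195°
  direction (-0.9659, -0.2588); cell (4,5); t to first gridline: x 0.8386, y 0.9273 (then +1.0353 / +3.8637)
    (3,5) via x @ 0.8386
    (3,4) via y @ 0.9273
    (2,4) via x @ 1.8738
    (1,4) via x @ 2.9091
    (0,4) via x @ 3.9444  # hit
  → r_4 = 3.9444
beam 5: φ=45°, α=240°
  direction (-0.5000, -0.8660); cell (4,5); t to first gridline: x 1.6200, y 0.2771 (then +2.0000 / +1.1547)
    (4,4) via y @ 0.2771
    (4,3) via y @ 1.4318
    (3,3) via x @ 1.6200
    (3,2) via y @ 2.5865
    (2,2) via x @ 3.6200
    (2,1) via y @ 3.7412
    (2,0) via y @ 4.8959  # hit
  → r_5 = 4.8959
beam 6: φ=90°, α=285°
  direction (0.2588, -0.9659); cell (4,5); t to first gridline: x 0.7341, y 0.2485 (then +3.8637 / +1.0353)
    (4,4) via y @ 0.2485
    (5,4) via x @ 0.7341  # hit
  → r_6 = 0.7341
beam 7: φ=135°, α=330°
  direction (0.8660, -0.5000); cell (4,5); t to first gridline: x 0.2194, y 0.4800 (then +1.1547 / +2.0000)
    (5,5) via x @ 0.2194  # hit
  → r_7 = 0.2194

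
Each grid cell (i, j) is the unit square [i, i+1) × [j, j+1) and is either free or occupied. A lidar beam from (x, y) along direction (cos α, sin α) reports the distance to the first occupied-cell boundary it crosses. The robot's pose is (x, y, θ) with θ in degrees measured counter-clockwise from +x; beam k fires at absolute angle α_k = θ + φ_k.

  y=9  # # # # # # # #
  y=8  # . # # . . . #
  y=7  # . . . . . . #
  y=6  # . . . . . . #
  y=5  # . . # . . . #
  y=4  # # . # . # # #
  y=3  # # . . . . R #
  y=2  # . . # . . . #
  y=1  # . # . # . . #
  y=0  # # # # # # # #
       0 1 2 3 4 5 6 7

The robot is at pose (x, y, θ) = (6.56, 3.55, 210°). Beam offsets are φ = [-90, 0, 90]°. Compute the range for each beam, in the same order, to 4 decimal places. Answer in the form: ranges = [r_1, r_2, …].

beam 1: φ=-90°, α=120°
  d=(-0.5000,0.8660)  start (6,3)  tX=1.1200 tY=0.5196  stride 1/|dx|=2.0000 1/|dy|=1.1547
    cross y-line → (6,4), t=0.5196 (wall)
  → r_1 = 0.5196
beam 2: φ=0°, α=210°
  d=(-0.8660,-0.5000)  start (6,3)  tX=0.6466 tY=1.1000  stride 1/|dx|=1.1547 1/|dy|=2.0000
    cross x-line → (5,3), t=0.6466
    cross y-line → (5,2), t=1.1000
    cross x-line → (4,2), t=1.8013
    cross x-line → (3,2), t=2.9560 (wall)
  → r_2 = 2.9560
beam 3: φ=90°, α=300°
  d=(0.5000,-0.8660)  start (6,3)  tX=0.8800 tY=0.6351  stride 1/|dx|=2.0000 1/|dy|=1.1547
    cross y-line → (6,2), t=0.6351
    cross x-line → (7,2), t=0.8800 (wall)
  → r_3 = 0.8800

ranges = [0.5196, 2.9560, 0.8800]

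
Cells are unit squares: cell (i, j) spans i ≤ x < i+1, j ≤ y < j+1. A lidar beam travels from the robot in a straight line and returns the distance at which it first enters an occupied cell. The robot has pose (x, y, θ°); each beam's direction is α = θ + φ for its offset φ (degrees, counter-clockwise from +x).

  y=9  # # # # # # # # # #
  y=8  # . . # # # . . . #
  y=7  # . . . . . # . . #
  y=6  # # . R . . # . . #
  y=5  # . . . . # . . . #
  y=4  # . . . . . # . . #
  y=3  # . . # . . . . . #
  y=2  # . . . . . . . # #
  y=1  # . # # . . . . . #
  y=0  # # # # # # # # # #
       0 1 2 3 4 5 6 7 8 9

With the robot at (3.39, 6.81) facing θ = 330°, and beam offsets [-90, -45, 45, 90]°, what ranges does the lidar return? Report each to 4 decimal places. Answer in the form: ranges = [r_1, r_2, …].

ranges = [4.7800, 6.0150, 2.7021, 1.3741]

beam 1: φ=-90°, α=240°
  direction (-0.5000, -0.8660); cell (3,6); t to first gridline: x 0.7800, y 0.9353 (then +2.0000 / +1.1547)
    (2,6) via x @ 0.7800
    (2,5) via y @ 0.9353
    (2,4) via y @ 2.0900
    (1,4) via x @ 2.7800
    (1,3) via y @ 3.2447
    (1,2) via y @ 4.3994
    (0,2) via x @ 4.7800  # hit
  → r_1 = 4.7800
beam 2: φ=-45°, α=285°
  direction (0.2588, -0.9659); cell (3,6); t to first gridline: x 2.3569, y 0.8386 (then +3.8637 / +1.0353)
    (3,5) via y @ 0.8386
    (3,4) via y @ 1.8738
    (4,4) via x @ 2.3569
    (4,3) via y @ 2.9091
    (4,2) via y @ 3.9444
    (4,1) via y @ 4.9797
    (4,0) via y @ 6.0150  # hit
  → r_2 = 6.0150
beam 3: φ=45°, α=15°
  direction (0.9659, 0.2588); cell (3,6); t to first gridline: x 0.6315, y 0.7341 (then +1.0353 / +3.8637)
    (4,6) via x @ 0.6315
    (4,7) via y @ 0.7341
    (5,7) via x @ 1.6668
    (6,7) via x @ 2.7021  # hit
  → r_3 = 2.7021
beam 4: φ=90°, α=60°
  direction (0.5000, 0.8660); cell (3,6); t to first gridline: x 1.2200, y 0.2194 (then +2.0000 / +1.1547)
    (3,7) via y @ 0.2194
    (4,7) via x @ 1.2200
    (4,8) via y @ 1.3741  # hit
  → r_4 = 1.3741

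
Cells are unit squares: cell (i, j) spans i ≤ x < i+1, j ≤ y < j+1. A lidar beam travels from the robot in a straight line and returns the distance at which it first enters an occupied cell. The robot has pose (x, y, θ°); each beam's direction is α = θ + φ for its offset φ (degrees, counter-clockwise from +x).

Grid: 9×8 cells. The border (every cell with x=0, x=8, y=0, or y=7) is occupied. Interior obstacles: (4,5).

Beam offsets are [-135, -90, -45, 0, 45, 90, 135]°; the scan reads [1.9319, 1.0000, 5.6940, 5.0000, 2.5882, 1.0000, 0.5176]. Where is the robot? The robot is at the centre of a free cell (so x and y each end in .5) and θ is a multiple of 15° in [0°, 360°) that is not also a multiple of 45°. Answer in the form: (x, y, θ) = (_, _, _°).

The pose lattice has 41·16 = 656 candidates. Test each by forward raycasting.
  (2.5, 2.5, 60°): beam 1 = 1.5529 ≠ 1.9319 ✗
  (4.5, 3.5, 240°): beam 1 = 1.5529 ≠ 1.9319 ✗
  (5.5, 5.5, 15°): beam 1 = 5.1962 ≠ 1.9319 ✗
  (5.5, 1.5, 165°): beam 1 = 2.8868 ≠ 1.9319 ✗
  …
  (5.5, 6.5, 300°): r_1=1.9319, r_2=1.0000, r_3=5.6940, r_4=5.0000, r_5=2.5882, r_6=1.0000, r_7=0.5176 — all match ✓
Only this pose fits every beam.

(x, y, θ) = (5.5, 6.5, 300°)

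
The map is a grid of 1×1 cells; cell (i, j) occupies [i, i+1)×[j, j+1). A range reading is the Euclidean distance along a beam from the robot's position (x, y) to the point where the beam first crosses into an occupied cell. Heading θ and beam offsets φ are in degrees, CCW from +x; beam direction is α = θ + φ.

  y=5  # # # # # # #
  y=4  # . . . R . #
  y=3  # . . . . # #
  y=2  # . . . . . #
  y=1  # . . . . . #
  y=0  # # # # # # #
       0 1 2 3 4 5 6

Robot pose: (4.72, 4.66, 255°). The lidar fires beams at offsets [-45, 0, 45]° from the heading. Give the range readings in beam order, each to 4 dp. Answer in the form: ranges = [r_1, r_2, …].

beam 1: φ=-45°, α=210°
  d=(-0.8660,-0.5000)  start (4,4)  tX=0.8314 tY=1.3200  stride 1/|dx|=1.1547 1/|dy|=2.0000
    cross x-line → (3,4), t=0.8314
    cross y-line → (3,3), t=1.3200
    cross x-line → (2,3), t=1.9861
    cross x-line → (1,3), t=3.1408
    cross y-line → (1,2), t=3.3200
    cross x-line → (0,2), t=4.2955 (wall)
  → r_1 = 4.2955
beam 2: φ=0°, α=255°
  d=(-0.2588,-0.9659)  start (4,4)  tX=2.7819 tY=0.6833  stride 1/|dx|=3.8637 1/|dy|=1.0353
    cross y-line → (4,3), t=0.6833
    cross y-line → (4,2), t=1.7186
    cross y-line → (4,1), t=2.7538
    cross x-line → (3,1), t=2.7819
    cross y-line → (3,0), t=3.7891 (wall)
  → r_2 = 3.7891
beam 3: φ=45°, α=300°
  d=(0.5000,-0.8660)  start (4,4)  tX=0.5600 tY=0.7621  stride 1/|dx|=2.0000 1/|dy|=1.1547
    cross x-line → (5,4), t=0.5600
    cross y-line → (5,3), t=0.7621 (wall)
  → r_3 = 0.7621

ranges = [4.2955, 3.7891, 0.7621]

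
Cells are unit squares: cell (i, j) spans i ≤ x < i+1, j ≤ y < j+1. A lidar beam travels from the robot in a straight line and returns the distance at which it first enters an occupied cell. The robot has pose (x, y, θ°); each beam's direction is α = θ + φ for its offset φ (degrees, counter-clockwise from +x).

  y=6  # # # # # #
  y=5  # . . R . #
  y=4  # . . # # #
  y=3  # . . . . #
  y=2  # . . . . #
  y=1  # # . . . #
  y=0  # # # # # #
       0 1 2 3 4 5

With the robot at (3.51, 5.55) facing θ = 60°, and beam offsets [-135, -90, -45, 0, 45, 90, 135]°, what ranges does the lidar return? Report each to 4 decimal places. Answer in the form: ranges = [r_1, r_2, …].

beam 1: φ=-135°, α=285°
  cosα=0.2588 sinα=-0.9659 | (3,5) | tMaxX 1.8932 tMaxY 0.5694 | tΔX 3.8637 tΔY 1.0353
    t=0.5694 [y] (3,4) — stop
  → r_1 = 0.5694
beam 2: φ=-90°, α=330°
  cosα=0.8660 sinα=-0.5000 | (3,5) | tMaxX 0.5658 tMaxY 1.1000 | tΔX 1.1547 tΔY 2.0000
    t=0.5658 [x] (4,5)
    t=1.1000 [y] (4,4) — stop
  → r_2 = 1.1000
beam 3: φ=-45°, α=15°
  cosα=0.9659 sinα=0.2588 | (3,5) | tMaxX 0.5073 tMaxY 1.7387 | tΔX 1.0353 tΔY 3.8637
    t=0.5073 [x] (4,5)
    t=1.5426 [x] (5,5) — stop
  → r_3 = 1.5426
beam 4: φ=0°, α=60°
  cosα=0.5000 sinα=0.8660 | (3,5) | tMaxX 0.9800 tMaxY 0.5196 | tΔX 2.0000 tΔY 1.1547
    t=0.5196 [y] (3,6) — stop
  → r_4 = 0.5196
beam 5: φ=45°, α=105°
  cosα=-0.2588 sinα=0.9659 | (3,5) | tMaxX 1.9705 tMaxY 0.4659 | tΔX 3.8637 tΔY 1.0353
    t=0.4659 [y] (3,6) — stop
  → r_5 = 0.4659
beam 6: φ=90°, α=150°
  cosα=-0.8660 sinα=0.5000 | (3,5) | tMaxX 0.5889 tMaxY 0.9000 | tΔX 1.1547 tΔY 2.0000
    t=0.5889 [x] (2,5)
    t=0.9000 [y] (2,6) — stop
  → r_6 = 0.9000
beam 7: φ=135°, α=195°
  cosα=-0.9659 sinα=-0.2588 | (3,5) | tMaxX 0.5280 tMaxY 2.1250 | tΔX 1.0353 tΔY 3.8637
    t=0.5280 [x] (2,5)
    t=1.5633 [x] (1,5)
    t=2.1250 [y] (1,4)
    t=2.5985 [x] (0,4) — stop
  → r_7 = 2.5985

ranges = [0.5694, 1.1000, 1.5426, 0.5196, 0.4659, 0.9000, 2.5985]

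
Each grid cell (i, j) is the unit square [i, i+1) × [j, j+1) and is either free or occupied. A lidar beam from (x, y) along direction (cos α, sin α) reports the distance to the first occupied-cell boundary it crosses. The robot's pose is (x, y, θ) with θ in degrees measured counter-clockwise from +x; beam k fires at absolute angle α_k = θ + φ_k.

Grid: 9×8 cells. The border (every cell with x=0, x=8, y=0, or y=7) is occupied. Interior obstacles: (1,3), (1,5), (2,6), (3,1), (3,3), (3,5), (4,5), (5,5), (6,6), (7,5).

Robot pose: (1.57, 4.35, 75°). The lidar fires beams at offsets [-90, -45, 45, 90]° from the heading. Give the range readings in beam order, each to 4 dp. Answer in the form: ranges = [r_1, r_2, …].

ranges = [1.4804, 1.6512, 0.7506, 0.5901]

beam 1: φ=-90°, α=345°
  dir = (cos 345°, sin 345°) = (0.9659, -0.2588); from cell (1,4)
  next x-line at t=0.4452, next y-line at t=1.3523; Δt_x=1.0353, Δt_y=3.8637
    x: enter (2,4) at t=0.4452
    y: enter (2,3) at t=1.3523
    x: enter (3,3) at t=1.4804 ← occupied
  → r_1 = 1.4804
beam 2: φ=-45°, α=30°
  dir = (cos 30°, sin 30°) = (0.8660, 0.5000); from cell (1,4)
  next x-line at t=0.4965, next y-line at t=1.3000; Δt_x=1.1547, Δt_y=2.0000
    x: enter (2,4) at t=0.4965
    y: enter (2,5) at t=1.3000
    x: enter (3,5) at t=1.6512 ← occupied
  → r_2 = 1.6512
beam 3: φ=45°, α=120°
  dir = (cos 120°, sin 120°) = (-0.5000, 0.8660); from cell (1,4)
  next x-line at t=1.1400, next y-line at t=0.7506; Δt_x=2.0000, Δt_y=1.1547
    y: enter (1,5) at t=0.7506 ← occupied
  → r_3 = 0.7506
beam 4: φ=90°, α=165°
  dir = (cos 165°, sin 165°) = (-0.9659, 0.2588); from cell (1,4)
  next x-line at t=0.5901, next y-line at t=2.5114; Δt_x=1.0353, Δt_y=3.8637
    x: enter (0,4) at t=0.5901 ← occupied
  → r_4 = 0.5901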